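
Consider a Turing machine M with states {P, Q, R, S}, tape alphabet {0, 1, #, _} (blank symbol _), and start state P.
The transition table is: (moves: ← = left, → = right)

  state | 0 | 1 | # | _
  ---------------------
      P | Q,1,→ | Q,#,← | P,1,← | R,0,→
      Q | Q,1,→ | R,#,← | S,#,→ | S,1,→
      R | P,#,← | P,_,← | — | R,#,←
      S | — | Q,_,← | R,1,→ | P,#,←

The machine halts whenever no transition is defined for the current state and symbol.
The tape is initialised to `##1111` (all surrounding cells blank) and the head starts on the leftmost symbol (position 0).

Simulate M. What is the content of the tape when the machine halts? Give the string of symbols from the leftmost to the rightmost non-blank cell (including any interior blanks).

state=P head=0 tape=___[#]#1111   (P,#)→(P,1,←)
state=P head=-1 tape=__[_]1#1111   (P,_)→(R,0,→)
state=R head=0 tape=__0[1]#1111   (R,1)→(P,_,←)
state=P head=-1 tape=__[0]_#1111   (P,0)→(Q,1,→)
state=Q head=0 tape=__1[_]#1111   (Q,_)→(S,1,→)
state=S head=1 tape=__11[#]1111   (S,#)→(R,1,→)
state=R head=2 tape=__111[1]111   (R,1)→(P,_,←)
state=P head=1 tape=__11[1]_111   (P,1)→(Q,#,←)
state=Q head=0 tape=__1[1]#_111   (Q,1)→(R,#,←)
state=R head=-1 tape=__[1]##_111   (R,1)→(P,_,←)
state=P head=-2 tape=_[_]_##_111   (P,_)→(R,0,→)
state=R head=-1 tape=_0[_]##_111   (R,_)→(R,#,←)
state=R head=-2 tape=_[0]###_111   (R,0)→(P,#,←)
state=P head=-3 tape=[_]####_111   (P,_)→(R,0,→)
state=R head=-2 tape=0[#]###_111
The non-blank tape span at halt is 0####_111.

0####_111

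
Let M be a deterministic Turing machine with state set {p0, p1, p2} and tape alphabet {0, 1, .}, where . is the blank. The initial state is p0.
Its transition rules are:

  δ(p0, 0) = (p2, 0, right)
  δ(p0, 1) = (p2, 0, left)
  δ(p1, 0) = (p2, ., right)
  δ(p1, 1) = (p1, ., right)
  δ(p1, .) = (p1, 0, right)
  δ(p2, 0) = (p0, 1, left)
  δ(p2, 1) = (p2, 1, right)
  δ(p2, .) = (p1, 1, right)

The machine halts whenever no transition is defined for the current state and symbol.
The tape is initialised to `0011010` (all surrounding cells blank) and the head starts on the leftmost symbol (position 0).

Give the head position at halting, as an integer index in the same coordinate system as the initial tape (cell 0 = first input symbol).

state=p0 head=0 tape=.[0]011010   (p0,0)→(p2,0,right)
state=p2 head=1 tape=.0[0]11010   (p2,0)→(p0,1,left)
state=p0 head=0 tape=.[0]111010   (p0,0)→(p2,0,right)
state=p2 head=1 tape=.0[1]11010   (p2,1)→(p2,1,right)
state=p2 head=2 tape=.01[1]1010   (p2,1)→(p2,1,right)
state=p2 head=3 tape=.011[1]010   (p2,1)→(p2,1,right)
state=p2 head=4 tape=.0111[0]10   (p2,0)→(p0,1,left)
state=p0 head=3 tape=.011[1]110   (p0,1)→(p2,0,left)
state=p2 head=2 tape=.01[1]0110   (p2,1)→(p2,1,right)
state=p2 head=3 tape=.011[0]110   (p2,0)→(p0,1,left)
state=p0 head=2 tape=.01[1]1110   (p0,1)→(p2,0,left)
state=p2 head=1 tape=.0[1]01110   (p2,1)→(p2,1,right)
state=p2 head=2 tape=.01[0]1110   (p2,0)→(p0,1,left)
state=p0 head=1 tape=.0[1]11110   (p0,1)→(p2,0,left)
state=p2 head=0 tape=.[0]011110   (p2,0)→(p0,1,left)
state=p0 head=-1 tape=[.]1011110
At halt the head is at cell -1.

-1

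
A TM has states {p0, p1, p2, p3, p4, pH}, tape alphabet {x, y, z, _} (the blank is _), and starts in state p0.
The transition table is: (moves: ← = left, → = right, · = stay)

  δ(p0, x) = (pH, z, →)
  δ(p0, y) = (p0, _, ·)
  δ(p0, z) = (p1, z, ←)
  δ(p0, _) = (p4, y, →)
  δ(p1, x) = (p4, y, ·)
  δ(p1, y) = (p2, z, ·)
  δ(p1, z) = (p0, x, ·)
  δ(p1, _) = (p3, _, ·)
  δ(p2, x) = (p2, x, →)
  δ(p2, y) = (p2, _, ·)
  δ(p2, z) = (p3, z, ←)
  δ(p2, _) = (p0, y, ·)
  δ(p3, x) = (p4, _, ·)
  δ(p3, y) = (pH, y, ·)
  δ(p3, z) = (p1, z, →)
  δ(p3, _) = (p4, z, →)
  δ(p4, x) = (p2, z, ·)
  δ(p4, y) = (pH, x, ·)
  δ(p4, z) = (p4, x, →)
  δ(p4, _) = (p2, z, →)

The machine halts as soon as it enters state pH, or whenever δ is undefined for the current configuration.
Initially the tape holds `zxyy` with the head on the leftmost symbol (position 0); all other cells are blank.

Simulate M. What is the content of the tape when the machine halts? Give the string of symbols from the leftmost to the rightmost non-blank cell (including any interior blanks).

p0 | _[z]xyy   read z → write z, move ←, go to p1
p1 | [_]zxyy   read _ → write _, move ·, go to p3
p3 | [_]zxyy   read _ → write z, move →, go to p4
p4 | z[z]xyy   read z → write x, move →, go to p4
p4 | zx[x]yy   read x → write z, move ·, go to p2
p2 | zx[z]yy   read z → write z, move ←, go to p3
p3 | z[x]zyy   read x → write _, move ·, go to p4
p4 | z[_]zyy   read _ → write z, move →, go to p2
p2 | zz[z]yy   read z → write z, move ←, go to p3
p3 | z[z]zyy   read z → write z, move →, go to p1
p1 | zz[z]yy   read z → write x, move ·, go to p0
p0 | zz[x]yy   read x → write z, move →, go to pH
pH | zzz[y]y
The non-blank tape span at halt is zzzyy.

zzzyy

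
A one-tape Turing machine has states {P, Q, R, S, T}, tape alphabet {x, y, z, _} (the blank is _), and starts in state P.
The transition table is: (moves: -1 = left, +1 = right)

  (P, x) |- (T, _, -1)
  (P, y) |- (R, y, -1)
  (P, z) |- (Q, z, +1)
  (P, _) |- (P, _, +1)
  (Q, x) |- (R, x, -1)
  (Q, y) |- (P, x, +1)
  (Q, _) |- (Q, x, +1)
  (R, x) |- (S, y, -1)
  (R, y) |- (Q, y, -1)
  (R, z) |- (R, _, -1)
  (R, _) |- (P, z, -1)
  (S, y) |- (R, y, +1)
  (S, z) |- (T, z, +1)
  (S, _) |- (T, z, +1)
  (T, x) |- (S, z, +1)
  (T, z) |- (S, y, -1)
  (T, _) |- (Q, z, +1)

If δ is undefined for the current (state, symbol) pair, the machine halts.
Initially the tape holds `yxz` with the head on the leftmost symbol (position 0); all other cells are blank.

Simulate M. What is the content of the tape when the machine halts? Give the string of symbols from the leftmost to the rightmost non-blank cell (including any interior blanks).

zzzy

state=P head=0 tape=__[y]xz   (P,y)→(R,y,-1)
state=R head=-1 tape=_[_]yxz   (R,_)→(P,z,-1)
state=P head=-2 tape=[_]zyxz   (P,_)→(P,_,+1)
state=P head=-1 tape=_[z]yxz   (P,z)→(Q,z,+1)
state=Q head=0 tape=_z[y]xz   (Q,y)→(P,x,+1)
state=P head=1 tape=_zx[x]z   (P,x)→(T,_,-1)
state=T head=0 tape=_z[x]_z   (T,x)→(S,z,+1)
state=S head=1 tape=_zz[_]z   (S,_)→(T,z,+1)
state=T head=2 tape=_zzz[z]   (T,z)→(S,y,-1)
state=S head=1 tape=_zz[z]y   (S,z)→(T,z,+1)
state=T head=2 tape=_zzz[y]
The non-blank tape span at halt is zzzy.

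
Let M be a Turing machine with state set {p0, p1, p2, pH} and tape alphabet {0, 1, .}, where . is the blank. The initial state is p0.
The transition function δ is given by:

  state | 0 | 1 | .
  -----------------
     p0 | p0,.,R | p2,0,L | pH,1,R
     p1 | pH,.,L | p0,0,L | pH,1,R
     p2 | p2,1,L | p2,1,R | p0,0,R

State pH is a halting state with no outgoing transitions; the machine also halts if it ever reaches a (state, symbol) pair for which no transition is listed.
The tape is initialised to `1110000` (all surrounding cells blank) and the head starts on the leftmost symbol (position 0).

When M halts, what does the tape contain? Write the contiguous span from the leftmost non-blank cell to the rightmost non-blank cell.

000.....1

p0 | .[1]110000..   read 1 → write 0, move L, go to p2
p2 | [.]0110000..   read . → write 0, move R, go to p0
p0 | 0[0]110000..   read 0 → write ., move R, go to p0
p0 | 0.[1]10000..   read 1 → write 0, move L, go to p2
p2 | 0[.]010000..   read . → write 0, move R, go to p0
p0 | 00[0]10000..   read 0 → write ., move R, go to p0
p0 | 00.[1]0000..   read 1 → write 0, move L, go to p2
p2 | 00[.]00000..   read . → write 0, move R, go to p0
p0 | 000[0]0000..   read 0 → write ., move R, go to p0
p0 | 000.[0]000..   read 0 → write ., move R, go to p0
p0 | 000..[0]00..   read 0 → write ., move R, go to p0
p0 | 000...[0]0..   read 0 → write ., move R, go to p0
p0 | 000....[0]..   read 0 → write ., move R, go to p0
p0 | 000.....[.].   read . → write 1, move R, go to pH
pH | 000.....1[.]
The non-blank tape span at halt is 000.....1.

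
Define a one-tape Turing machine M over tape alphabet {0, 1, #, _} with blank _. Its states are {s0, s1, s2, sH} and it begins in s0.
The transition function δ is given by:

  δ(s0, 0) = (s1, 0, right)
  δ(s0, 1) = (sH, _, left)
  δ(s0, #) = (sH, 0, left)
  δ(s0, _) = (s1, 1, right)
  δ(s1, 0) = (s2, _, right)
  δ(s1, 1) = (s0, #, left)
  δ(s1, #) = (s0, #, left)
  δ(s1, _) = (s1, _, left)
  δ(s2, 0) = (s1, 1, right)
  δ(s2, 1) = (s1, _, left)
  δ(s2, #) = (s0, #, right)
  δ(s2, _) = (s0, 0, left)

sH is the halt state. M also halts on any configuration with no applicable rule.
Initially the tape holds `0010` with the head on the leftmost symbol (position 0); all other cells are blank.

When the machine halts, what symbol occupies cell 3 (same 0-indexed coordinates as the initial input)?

#

state=s0 head=0 tape=[0]010_   (s0,0)→(s1,0,right)
state=s1 head=1 tape=0[0]10_   (s1,0)→(s2,_,right)
state=s2 head=2 tape=0_[1]0_   (s2,1)→(s1,_,left)
state=s1 head=1 tape=0[_]_0_   (s1,_)→(s1,_,left)
state=s1 head=0 tape=[0]__0_   (s1,0)→(s2,_,right)
state=s2 head=1 tape=_[_]_0_   (s2,_)→(s0,0,left)
state=s0 head=0 tape=[_]0_0_   (s0,_)→(s1,1,right)
state=s1 head=1 tape=1[0]_0_   (s1,0)→(s2,_,right)
state=s2 head=2 tape=1_[_]0_   (s2,_)→(s0,0,left)
state=s0 head=1 tape=1[_]00_   (s0,_)→(s1,1,right)
state=s1 head=2 tape=11[0]0_   (s1,0)→(s2,_,right)
state=s2 head=3 tape=11_[0]_   (s2,0)→(s1,1,right)
state=s1 head=4 tape=11_1[_]   (s1,_)→(s1,_,left)
state=s1 head=3 tape=11_[1]_   (s1,1)→(s0,#,left)
state=s0 head=2 tape=11[_]#_   (s0,_)→(s1,1,right)
state=s1 head=3 tape=111[#]_   (s1,#)→(s0,#,left)
state=s0 head=2 tape=11[1]#_   (s0,1)→(sH,_,left)
state=sH head=1 tape=1[1]_#_
Cell 3 holds # when M halts.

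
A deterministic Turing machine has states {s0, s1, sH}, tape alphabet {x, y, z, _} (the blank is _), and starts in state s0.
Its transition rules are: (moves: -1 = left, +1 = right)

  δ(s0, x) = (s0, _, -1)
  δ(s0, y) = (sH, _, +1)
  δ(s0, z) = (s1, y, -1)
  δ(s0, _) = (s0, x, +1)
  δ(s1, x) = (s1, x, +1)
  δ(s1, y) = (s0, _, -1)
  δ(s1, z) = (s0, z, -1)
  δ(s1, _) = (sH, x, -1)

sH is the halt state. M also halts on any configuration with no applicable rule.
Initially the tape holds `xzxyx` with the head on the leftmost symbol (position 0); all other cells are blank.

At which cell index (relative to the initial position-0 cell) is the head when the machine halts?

state=s0 head=0 tape=___[x]zxyx   (s0,x)→(s0,_,-1)
state=s0 head=-1 tape=__[_]_zxyx   (s0,_)→(s0,x,+1)
state=s0 head=0 tape=__x[_]zxyx   (s0,_)→(s0,x,+1)
state=s0 head=1 tape=__xx[z]xyx   (s0,z)→(s1,y,-1)
state=s1 head=0 tape=__x[x]yxyx   (s1,x)→(s1,x,+1)
state=s1 head=1 tape=__xx[y]xyx   (s1,y)→(s0,_,-1)
state=s0 head=0 tape=__x[x]_xyx   (s0,x)→(s0,_,-1)
state=s0 head=-1 tape=__[x]__xyx   (s0,x)→(s0,_,-1)
state=s0 head=-2 tape=_[_]___xyx   (s0,_)→(s0,x,+1)
state=s0 head=-1 tape=_x[_]__xyx   (s0,_)→(s0,x,+1)
state=s0 head=0 tape=_xx[_]_xyx   (s0,_)→(s0,x,+1)
state=s0 head=1 tape=_xxx[_]xyx   (s0,_)→(s0,x,+1)
state=s0 head=2 tape=_xxxx[x]yx   (s0,x)→(s0,_,-1)
state=s0 head=1 tape=_xxx[x]_yx   (s0,x)→(s0,_,-1)
state=s0 head=0 tape=_xx[x]__yx   (s0,x)→(s0,_,-1)
state=s0 head=-1 tape=_x[x]___yx   (s0,x)→(s0,_,-1)
state=s0 head=-2 tape=_[x]____yx   (s0,x)→(s0,_,-1)
state=s0 head=-3 tape=[_]_____yx   (s0,_)→(s0,x,+1)
state=s0 head=-2 tape=x[_]____yx   (s0,_)→(s0,x,+1)
state=s0 head=-1 tape=xx[_]___yx   (s0,_)→(s0,x,+1)
state=s0 head=0 tape=xxx[_]__yx   (s0,_)→(s0,x,+1)
state=s0 head=1 tape=xxxx[_]_yx   (s0,_)→(s0,x,+1)
state=s0 head=2 tape=xxxxx[_]yx   (s0,_)→(s0,x,+1)
state=s0 head=3 tape=xxxxxx[y]x   (s0,y)→(sH,_,+1)
state=sH head=4 tape=xxxxxx_[x]
At halt the head is at cell 4.

4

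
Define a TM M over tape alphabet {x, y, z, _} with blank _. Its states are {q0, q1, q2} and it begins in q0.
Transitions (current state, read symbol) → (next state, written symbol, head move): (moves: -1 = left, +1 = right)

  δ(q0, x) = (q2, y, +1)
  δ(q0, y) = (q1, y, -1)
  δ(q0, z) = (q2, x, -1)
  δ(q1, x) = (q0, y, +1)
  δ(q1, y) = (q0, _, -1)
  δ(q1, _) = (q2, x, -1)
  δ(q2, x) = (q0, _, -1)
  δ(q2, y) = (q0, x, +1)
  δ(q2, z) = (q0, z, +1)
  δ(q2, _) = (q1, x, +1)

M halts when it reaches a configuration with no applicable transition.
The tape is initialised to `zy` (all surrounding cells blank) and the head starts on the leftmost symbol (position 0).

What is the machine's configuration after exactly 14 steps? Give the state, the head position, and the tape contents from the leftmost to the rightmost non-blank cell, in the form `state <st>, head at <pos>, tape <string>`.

state=q0 head=0 tape=__[z]y_   (q0,z)→(q2,x,-1)
state=q2 head=-1 tape=_[_]xy_   (q2,_)→(q1,x,+1)
state=q1 head=0 tape=_x[x]y_   (q1,x)→(q0,y,+1)
state=q0 head=1 tape=_xy[y]_   (q0,y)→(q1,y,-1)
state=q1 head=0 tape=_x[y]y_   (q1,y)→(q0,_,-1)
state=q0 head=-1 tape=_[x]_y_   (q0,x)→(q2,y,+1)
state=q2 head=0 tape=_y[_]y_   (q2,_)→(q1,x,+1)
state=q1 head=1 tape=_yx[y]_   (q1,y)→(q0,_,-1)
state=q0 head=0 tape=_y[x]__   (q0,x)→(q2,y,+1)
state=q2 head=1 tape=_yy[_]_   (q2,_)→(q1,x,+1)
state=q1 head=2 tape=_yyx[_]   (q1,_)→(q2,x,-1)
state=q2 head=1 tape=_yy[x]x   (q2,x)→(q0,_,-1)
state=q0 head=0 tape=_y[y]_x   (q0,y)→(q1,y,-1)
state=q1 head=-1 tape=_[y]y_x   (q1,y)→(q0,_,-1)
state=q0 head=-2 tape=[_]_y_x
After 14 steps: state q0, head at -2, tape y_x.

state q0, head at -2, tape y_x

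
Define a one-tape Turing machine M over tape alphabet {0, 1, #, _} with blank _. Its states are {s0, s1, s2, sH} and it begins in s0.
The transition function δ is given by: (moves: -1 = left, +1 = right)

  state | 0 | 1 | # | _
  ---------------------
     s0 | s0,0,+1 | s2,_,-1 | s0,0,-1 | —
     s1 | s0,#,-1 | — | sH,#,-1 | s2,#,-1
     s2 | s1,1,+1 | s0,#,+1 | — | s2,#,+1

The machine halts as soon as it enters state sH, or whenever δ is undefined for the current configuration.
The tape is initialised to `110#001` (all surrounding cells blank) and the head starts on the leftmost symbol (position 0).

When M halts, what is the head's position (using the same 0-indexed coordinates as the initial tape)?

7

state=s0 head=0 tape=_[1]10#001_   (s0,1)→(s2,_,-1)
state=s2 head=-1 tape=[_]_10#001_   (s2,_)→(s2,#,+1)
state=s2 head=0 tape=#[_]10#001_   (s2,_)→(s2,#,+1)
state=s2 head=1 tape=##[1]0#001_   (s2,1)→(s0,#,+1)
state=s0 head=2 tape=###[0]#001_   (s0,0)→(s0,0,+1)
state=s0 head=3 tape=###0[#]001_   (s0,#)→(s0,0,-1)
state=s0 head=2 tape=###[0]0001_   (s0,0)→(s0,0,+1)
state=s0 head=3 tape=###0[0]001_   (s0,0)→(s0,0,+1)
state=s0 head=4 tape=###00[0]01_   (s0,0)→(s0,0,+1)
state=s0 head=5 tape=###000[0]1_   (s0,0)→(s0,0,+1)
state=s0 head=6 tape=###0000[1]_   (s0,1)→(s2,_,-1)
state=s2 head=5 tape=###000[0]__   (s2,0)→(s1,1,+1)
state=s1 head=6 tape=###0001[_]_   (s1,_)→(s2,#,-1)
state=s2 head=5 tape=###000[1]#_   (s2,1)→(s0,#,+1)
state=s0 head=6 tape=###000#[#]_   (s0,#)→(s0,0,-1)
state=s0 head=5 tape=###000[#]0_   (s0,#)→(s0,0,-1)
state=s0 head=4 tape=###00[0]00_   (s0,0)→(s0,0,+1)
state=s0 head=5 tape=###000[0]0_   (s0,0)→(s0,0,+1)
state=s0 head=6 tape=###0000[0]_   (s0,0)→(s0,0,+1)
state=s0 head=7 tape=###00000[_]
At halt the head is at cell 7.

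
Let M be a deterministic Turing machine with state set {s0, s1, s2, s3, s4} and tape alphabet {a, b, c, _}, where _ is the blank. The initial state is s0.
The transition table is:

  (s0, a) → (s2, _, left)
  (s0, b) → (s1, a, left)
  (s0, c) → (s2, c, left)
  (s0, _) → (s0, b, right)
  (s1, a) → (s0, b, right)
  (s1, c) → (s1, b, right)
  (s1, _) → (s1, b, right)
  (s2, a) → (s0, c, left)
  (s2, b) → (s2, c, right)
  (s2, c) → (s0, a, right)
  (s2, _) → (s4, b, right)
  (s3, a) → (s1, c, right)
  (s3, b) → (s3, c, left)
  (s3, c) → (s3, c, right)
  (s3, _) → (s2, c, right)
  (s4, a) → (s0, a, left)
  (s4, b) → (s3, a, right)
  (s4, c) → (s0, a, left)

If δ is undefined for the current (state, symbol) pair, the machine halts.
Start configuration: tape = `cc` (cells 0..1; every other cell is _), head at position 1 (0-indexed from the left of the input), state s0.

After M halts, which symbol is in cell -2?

s0 | ___c[c]_   read c → write c, move left, go to s2
s2 | ___[c]c_   read c → write a, move right, go to s0
s0 | ___a[c]_   read c → write c, move left, go to s2
s2 | ___[a]c_   read a → write c, move left, go to s0
s0 | __[_]cc_   read _ → write b, move right, go to s0
s0 | __b[c]c_   read c → write c, move left, go to s2
s2 | __[b]cc_   read b → write c, move right, go to s2
s2 | __c[c]c_   read c → write a, move right, go to s0
s0 | __ca[c]_   read c → write c, move left, go to s2
s2 | __c[a]c_   read a → write c, move left, go to s0
s0 | __[c]cc_   read c → write c, move left, go to s2
s2 | _[_]ccc_   read _ → write b, move right, go to s4
s4 | _b[c]cc_   read c → write a, move left, go to s0
s0 | _[b]acc_   read b → write a, move left, go to s1
s1 | [_]aacc_   read _ → write b, move right, go to s1
s1 | b[a]acc_   read a → write b, move right, go to s0
s0 | bb[a]cc_   read a → write _, move left, go to s2
s2 | b[b]_cc_   read b → write c, move right, go to s2
s2 | bc[_]cc_   read _ → write b, move right, go to s4
s4 | bcb[c]c_   read c → write a, move left, go to s0
s0 | bc[b]ac_   read b → write a, move left, go to s1
s1 | b[c]aac_   read c → write b, move right, go to s1
s1 | bb[a]ac_   read a → write b, move right, go to s0
s0 | bbb[a]c_   read a → write _, move left, go to s2
s2 | bb[b]_c_   read b → write c, move right, go to s2
s2 | bbc[_]c_   read _ → write b, move right, go to s4
s4 | bbcb[c]_   read c → write a, move left, go to s0
s0 | bbc[b]a_   read b → write a, move left, go to s1
s1 | bb[c]aa_   read c → write b, move right, go to s1
s1 | bbb[a]a_   read a → write b, move right, go to s0
s0 | bbbb[a]_   read a → write _, move left, go to s2
s2 | bbb[b]__   read b → write c, move right, go to s2
s2 | bbbc[_]_   read _ → write b, move right, go to s4
s4 | bbbcb[_]
Cell -2 holds b when M halts.

b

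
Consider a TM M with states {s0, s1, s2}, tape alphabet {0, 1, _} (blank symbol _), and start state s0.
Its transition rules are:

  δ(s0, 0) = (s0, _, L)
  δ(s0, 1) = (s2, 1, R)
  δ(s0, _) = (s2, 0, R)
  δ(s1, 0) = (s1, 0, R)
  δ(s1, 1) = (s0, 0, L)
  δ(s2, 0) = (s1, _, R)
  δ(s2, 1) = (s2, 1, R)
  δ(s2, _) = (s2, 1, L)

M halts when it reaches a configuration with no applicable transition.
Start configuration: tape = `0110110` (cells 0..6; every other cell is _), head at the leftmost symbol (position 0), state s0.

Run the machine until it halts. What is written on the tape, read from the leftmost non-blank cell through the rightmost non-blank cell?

s0 | _[0]110110_   read 0 → write _, move L, go to s0
s0 | [_]_110110_   read _ → write 0, move R, go to s2
s2 | 0[_]110110_   read _ → write 1, move L, go to s2
s2 | [0]1110110_   read 0 → write _, move R, go to s1
s1 | _[1]110110_   read 1 → write 0, move L, go to s0
s0 | [_]0110110_   read _ → write 0, move R, go to s2
s2 | 0[0]110110_   read 0 → write _, move R, go to s1
s1 | 0_[1]10110_   read 1 → write 0, move L, go to s0
s0 | 0[_]010110_   read _ → write 0, move R, go to s2
s2 | 00[0]10110_   read 0 → write _, move R, go to s1
s1 | 00_[1]0110_   read 1 → write 0, move L, go to s0
s0 | 00[_]00110_   read _ → write 0, move R, go to s2
s2 | 000[0]0110_   read 0 → write _, move R, go to s1
s1 | 000_[0]110_   read 0 → write 0, move R, go to s1
s1 | 000_0[1]10_   read 1 → write 0, move L, go to s0
s0 | 000_[0]010_   read 0 → write _, move L, go to s0
s0 | 000[_]_010_   read _ → write 0, move R, go to s2
s2 | 0000[_]010_   read _ → write 1, move L, go to s2
s2 | 000[0]1010_   read 0 → write _, move R, go to s1
s1 | 000_[1]010_   read 1 → write 0, move L, go to s0
s0 | 000[_]0010_   read _ → write 0, move R, go to s2
s2 | 0000[0]010_   read 0 → write _, move R, go to s1
s1 | 0000_[0]10_   read 0 → write 0, move R, go to s1
s1 | 0000_0[1]0_   read 1 → write 0, move L, go to s0
s0 | 0000_[0]00_   read 0 → write _, move L, go to s0
s0 | 0000[_]_00_   read _ → write 0, move R, go to s2
s2 | 00000[_]00_   read _ → write 1, move L, go to s2
s2 | 0000[0]100_   read 0 → write _, move R, go to s1
s1 | 0000_[1]00_   read 1 → write 0, move L, go to s0
s0 | 0000[_]000_   read _ → write 0, move R, go to s2
s2 | 00000[0]00_   read 0 → write _, move R, go to s1
s1 | 00000_[0]0_   read 0 → write 0, move R, go to s1
s1 | 00000_0[0]_   read 0 → write 0, move R, go to s1
s1 | 00000_00[_]
The non-blank tape span at halt is 00000_00.

00000_00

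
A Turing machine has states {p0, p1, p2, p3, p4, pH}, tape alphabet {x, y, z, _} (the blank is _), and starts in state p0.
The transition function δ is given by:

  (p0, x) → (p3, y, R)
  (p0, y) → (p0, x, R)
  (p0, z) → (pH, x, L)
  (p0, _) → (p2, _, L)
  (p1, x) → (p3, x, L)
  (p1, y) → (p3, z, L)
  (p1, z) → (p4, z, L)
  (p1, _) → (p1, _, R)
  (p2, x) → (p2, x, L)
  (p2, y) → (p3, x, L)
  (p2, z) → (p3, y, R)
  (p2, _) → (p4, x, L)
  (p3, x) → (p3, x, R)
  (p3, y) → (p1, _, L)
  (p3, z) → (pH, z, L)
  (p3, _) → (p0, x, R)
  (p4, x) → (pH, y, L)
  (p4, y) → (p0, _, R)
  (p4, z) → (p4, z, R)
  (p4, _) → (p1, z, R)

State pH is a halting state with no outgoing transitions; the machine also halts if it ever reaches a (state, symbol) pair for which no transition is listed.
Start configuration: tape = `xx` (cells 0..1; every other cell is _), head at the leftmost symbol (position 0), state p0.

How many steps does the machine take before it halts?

p0 | ____[x]x____   read x → write y, move R, go to p3
p3 | ____y[x]____   read x → write x, move R, go to p3
p3 | ____yx[_]___   read _ → write x, move R, go to p0
p0 | ____yxx[_]__   read _ → write _, move L, go to p2
p2 | ____yx[x]___   read x → write x, move L, go to p2
p2 | ____y[x]x___   read x → write x, move L, go to p2
p2 | ____[y]xx___   read y → write x, move L, go to p3
p3 | ___[_]xxx___   read _ → write x, move R, go to p0
p0 | ___x[x]xx___   read x → write y, move R, go to p3
p3 | ___xy[x]x___   read x → write x, move R, go to p3
p3 | ___xyx[x]___   read x → write x, move R, go to p3
p3 | ___xyxx[_]__   read _ → write x, move R, go to p0
p0 | ___xyxxx[_]_   read _ → write _, move L, go to p2
p2 | ___xyxx[x]__   read x → write x, move L, go to p2
p2 | ___xyx[x]x__   read x → write x, move L, go to p2
p2 | ___xy[x]xx__   read x → write x, move L, go to p2
p2 | ___x[y]xxx__   read y → write x, move L, go to p3
p3 | ___[x]xxxx__   read x → write x, move R, go to p3
p3 | ___x[x]xxx__   read x → write x, move R, go to p3
p3 | ___xx[x]xx__   read x → write x, move R, go to p3
p3 | ___xxx[x]x__   read x → write x, move R, go to p3
p3 | ___xxxx[x]__   read x → write x, move R, go to p3
p3 | ___xxxxx[_]_   read _ → write x, move R, go to p0
p0 | ___xxxxxx[_]   read _ → write _, move L, go to p2
p2 | ___xxxxx[x]_   read x → write x, move L, go to p2
p2 | ___xxxx[x]x_   read x → write x, move L, go to p2
p2 | ___xxx[x]xx_   read x → write x, move L, go to p2
p2 | ___xx[x]xxx_   read x → write x, move L, go to p2
p2 | ___x[x]xxxx_   read x → write x, move L, go to p2
p2 | ___[x]xxxxx_   read x → write x, move L, go to p2
p2 | __[_]xxxxxx_   read _ → write x, move L, go to p4
p4 | _[_]xxxxxxx_   read _ → write z, move R, go to p1
p1 | _z[x]xxxxxx_   read x → write x, move L, go to p3
p3 | _[z]xxxxxxx_   read z → write z, move L, go to pH
pH | [_]zxxxxxxx_
M halts after 34 transitions.

34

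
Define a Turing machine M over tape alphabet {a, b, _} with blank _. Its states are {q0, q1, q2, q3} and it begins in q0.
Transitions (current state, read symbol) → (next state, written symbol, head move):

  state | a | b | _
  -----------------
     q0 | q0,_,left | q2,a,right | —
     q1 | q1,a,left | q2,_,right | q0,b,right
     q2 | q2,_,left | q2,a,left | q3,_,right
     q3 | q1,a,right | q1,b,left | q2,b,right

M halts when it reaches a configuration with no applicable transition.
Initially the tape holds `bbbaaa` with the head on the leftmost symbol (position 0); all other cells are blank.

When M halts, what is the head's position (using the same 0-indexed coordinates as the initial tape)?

2

q0 | _[b]bbaaa   read b → write a, move right, go to q2
q2 | _a[b]baaa   read b → write a, move left, go to q2
q2 | _[a]abaaa   read a → write _, move left, go to q2
q2 | [_]_abaaa   read _ → write _, move right, go to q3
q3 | _[_]abaaa   read _ → write b, move right, go to q2
q2 | _b[a]baaa   read a → write _, move left, go to q2
q2 | _[b]_baaa   read b → write a, move left, go to q2
q2 | [_]a_baaa   read _ → write _, move right, go to q3
q3 | _[a]_baaa   read a → write a, move right, go to q1
q1 | _a[_]baaa   read _ → write b, move right, go to q0
q0 | _ab[b]aaa   read b → write a, move right, go to q2
q2 | _aba[a]aa   read a → write _, move left, go to q2
q2 | _ab[a]_aa   read a → write _, move left, go to q2
q2 | _a[b]__aa   read b → write a, move left, go to q2
q2 | _[a]a__aa   read a → write _, move left, go to q2
q2 | [_]_a__aa   read _ → write _, move right, go to q3
q3 | _[_]a__aa   read _ → write b, move right, go to q2
q2 | _b[a]__aa   read a → write _, move left, go to q2
q2 | _[b]___aa   read b → write a, move left, go to q2
q2 | [_]a___aa   read _ → write _, move right, go to q3
q3 | _[a]___aa   read a → write a, move right, go to q1
q1 | _a[_]__aa   read _ → write b, move right, go to q0
q0 | _ab[_]_aa
At halt the head is at cell 2.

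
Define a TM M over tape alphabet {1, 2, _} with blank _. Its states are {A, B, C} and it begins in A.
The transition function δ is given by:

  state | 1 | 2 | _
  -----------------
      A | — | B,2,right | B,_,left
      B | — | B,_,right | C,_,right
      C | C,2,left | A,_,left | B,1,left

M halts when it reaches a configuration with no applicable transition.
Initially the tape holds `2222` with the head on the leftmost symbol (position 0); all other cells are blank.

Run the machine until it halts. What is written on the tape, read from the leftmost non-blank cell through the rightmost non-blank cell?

state=A head=0 tape=[2]222__   (A,2)→(B,2,right)
state=B head=1 tape=2[2]22__   (B,2)→(B,_,right)
state=B head=2 tape=2_[2]2__   (B,2)→(B,_,right)
state=B head=3 tape=2__[2]__   (B,2)→(B,_,right)
state=B head=4 tape=2___[_]_   (B,_)→(C,_,right)
state=C head=5 tape=2____[_]   (C,_)→(B,1,left)
state=B head=4 tape=2___[_]1   (B,_)→(C,_,right)
state=C head=5 tape=2____[1]   (C,1)→(C,2,left)
state=C head=4 tape=2___[_]2   (C,_)→(B,1,left)
state=B head=3 tape=2__[_]12   (B,_)→(C,_,right)
state=C head=4 tape=2___[1]2   (C,1)→(C,2,left)
state=C head=3 tape=2__[_]22   (C,_)→(B,1,left)
state=B head=2 tape=2_[_]122   (B,_)→(C,_,right)
state=C head=3 tape=2__[1]22   (C,1)→(C,2,left)
state=C head=2 tape=2_[_]222   (C,_)→(B,1,left)
state=B head=1 tape=2[_]1222   (B,_)→(C,_,right)
state=C head=2 tape=2_[1]222   (C,1)→(C,2,left)
state=C head=1 tape=2[_]2222   (C,_)→(B,1,left)
state=B head=0 tape=[2]12222   (B,2)→(B,_,right)
state=B head=1 tape=_[1]2222
The non-blank tape span at halt is 12222.

12222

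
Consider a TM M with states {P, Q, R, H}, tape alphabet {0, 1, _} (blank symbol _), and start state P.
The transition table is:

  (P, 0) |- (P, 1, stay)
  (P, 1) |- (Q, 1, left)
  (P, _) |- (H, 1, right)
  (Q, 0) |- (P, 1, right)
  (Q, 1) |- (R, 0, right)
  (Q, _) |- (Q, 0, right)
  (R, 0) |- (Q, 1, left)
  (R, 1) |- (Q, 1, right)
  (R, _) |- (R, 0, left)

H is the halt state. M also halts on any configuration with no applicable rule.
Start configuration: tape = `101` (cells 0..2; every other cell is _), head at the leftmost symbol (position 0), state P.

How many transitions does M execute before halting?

P | _[1]01___   read 1 → write 1, move left, go to Q
Q | [_]101___   read _ → write 0, move right, go to Q
Q | 0[1]01___   read 1 → write 0, move right, go to R
R | 00[0]1___   read 0 → write 1, move left, go to Q
Q | 0[0]11___   read 0 → write 1, move right, go to P
P | 01[1]1___   read 1 → write 1, move left, go to Q
Q | 0[1]11___   read 1 → write 0, move right, go to R
R | 00[1]1___   read 1 → write 1, move right, go to Q
Q | 001[1]___   read 1 → write 0, move right, go to R
R | 0010[_]__   read _ → write 0, move left, go to R
R | 001[0]0__   read 0 → write 1, move left, go to Q
Q | 00[1]10__   read 1 → write 0, move right, go to R
R | 000[1]0__   read 1 → write 1, move right, go to Q
Q | 0001[0]__   read 0 → write 1, move right, go to P
P | 00011[_]_   read _ → write 1, move right, go to H
H | 000111[_]
M halts after 15 transitions.

15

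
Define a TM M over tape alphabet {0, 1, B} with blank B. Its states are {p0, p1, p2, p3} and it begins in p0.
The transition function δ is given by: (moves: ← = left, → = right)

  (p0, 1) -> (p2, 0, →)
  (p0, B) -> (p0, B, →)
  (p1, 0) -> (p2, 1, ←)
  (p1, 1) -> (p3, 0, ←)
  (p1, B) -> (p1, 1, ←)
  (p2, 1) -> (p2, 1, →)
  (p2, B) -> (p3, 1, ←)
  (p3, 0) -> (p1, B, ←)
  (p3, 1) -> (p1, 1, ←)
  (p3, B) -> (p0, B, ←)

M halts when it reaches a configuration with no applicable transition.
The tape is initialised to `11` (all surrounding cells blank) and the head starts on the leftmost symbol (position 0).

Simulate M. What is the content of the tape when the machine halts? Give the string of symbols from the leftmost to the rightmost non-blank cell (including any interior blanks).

state=p0 head=0 tape=BBBB[1]1BB   (p0,1)→(p2,0,→)
state=p2 head=1 tape=BBBB0[1]BB   (p2,1)→(p2,1,→)
state=p2 head=2 tape=BBBB01[B]B   (p2,B)→(p3,1,←)
state=p3 head=1 tape=BBBB0[1]1B   (p3,1)→(p1,1,←)
state=p1 head=0 tape=BBBB[0]11B   (p1,0)→(p2,1,←)
state=p2 head=-1 tape=BBB[B]111B   (p2,B)→(p3,1,←)
state=p3 head=-2 tape=BB[B]1111B   (p3,B)→(p0,B,←)
state=p0 head=-3 tape=B[B]B1111B   (p0,B)→(p0,B,→)
state=p0 head=-2 tape=BB[B]1111B   (p0,B)→(p0,B,→)
state=p0 head=-1 tape=BBB[1]111B   (p0,1)→(p2,0,→)
state=p2 head=0 tape=BBB0[1]11B   (p2,1)→(p2,1,→)
state=p2 head=1 tape=BBB01[1]1B   (p2,1)→(p2,1,→)
state=p2 head=2 tape=BBB011[1]B   (p2,1)→(p2,1,→)
state=p2 head=3 tape=BBB0111[B]   (p2,B)→(p3,1,←)
state=p3 head=2 tape=BBB011[1]1   (p3,1)→(p1,1,←)
state=p1 head=1 tape=BBB01[1]11   (p1,1)→(p3,0,←)
state=p3 head=0 tape=BBB0[1]011   (p3,1)→(p1,1,←)
state=p1 head=-1 tape=BBB[0]1011   (p1,0)→(p2,1,←)
state=p2 head=-2 tape=BB[B]11011   (p2,B)→(p3,1,←)
state=p3 head=-3 tape=B[B]111011   (p3,B)→(p0,B,←)
state=p0 head=-4 tape=[B]B111011   (p0,B)→(p0,B,→)
state=p0 head=-3 tape=B[B]111011   (p0,B)→(p0,B,→)
state=p0 head=-2 tape=BB[1]11011   (p0,1)→(p2,0,→)
state=p2 head=-1 tape=BB0[1]1011   (p2,1)→(p2,1,→)
state=p2 head=0 tape=BB01[1]011   (p2,1)→(p2,1,→)
state=p2 head=1 tape=BB011[0]11
The non-blank tape span at halt is 011011.

011011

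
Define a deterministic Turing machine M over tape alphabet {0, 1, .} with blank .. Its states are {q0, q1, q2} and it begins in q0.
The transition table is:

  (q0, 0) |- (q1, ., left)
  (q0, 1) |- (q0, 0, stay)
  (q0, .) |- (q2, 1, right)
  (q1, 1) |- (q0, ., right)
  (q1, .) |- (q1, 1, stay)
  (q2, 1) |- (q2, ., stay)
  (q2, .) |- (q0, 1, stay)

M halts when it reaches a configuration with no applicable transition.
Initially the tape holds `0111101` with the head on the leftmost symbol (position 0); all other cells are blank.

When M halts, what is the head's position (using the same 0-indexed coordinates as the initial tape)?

state=q0 head=0 tape=.[0]111101   (q0,0)→(q1,.,left)
state=q1 head=-1 tape=[.].111101   (q1,.)→(q1,1,stay)
state=q1 head=-1 tape=[1].111101   (q1,1)→(q0,.,right)
state=q0 head=0 tape=.[.]111101   (q0,.)→(q2,1,right)
state=q2 head=1 tape=.1[1]11101   (q2,1)→(q2,.,stay)
state=q2 head=1 tape=.1[.]11101   (q2,.)→(q0,1,stay)
state=q0 head=1 tape=.1[1]11101   (q0,1)→(q0,0,stay)
state=q0 head=1 tape=.1[0]11101   (q0,0)→(q1,.,left)
state=q1 head=0 tape=.[1].11101   (q1,1)→(q0,.,right)
state=q0 head=1 tape=..[.]11101   (q0,.)→(q2,1,right)
state=q2 head=2 tape=..1[1]1101   (q2,1)→(q2,.,stay)
state=q2 head=2 tape=..1[.]1101   (q2,.)→(q0,1,stay)
state=q0 head=2 tape=..1[1]1101   (q0,1)→(q0,0,stay)
state=q0 head=2 tape=..1[0]1101   (q0,0)→(q1,.,left)
state=q1 head=1 tape=..[1].1101   (q1,1)→(q0,.,right)
state=q0 head=2 tape=...[.]1101   (q0,.)→(q2,1,right)
state=q2 head=3 tape=...1[1]101   (q2,1)→(q2,.,stay)
state=q2 head=3 tape=...1[.]101   (q2,.)→(q0,1,stay)
state=q0 head=3 tape=...1[1]101   (q0,1)→(q0,0,stay)
state=q0 head=3 tape=...1[0]101   (q0,0)→(q1,.,left)
state=q1 head=2 tape=...[1].101   (q1,1)→(q0,.,right)
state=q0 head=3 tape=....[.]101   (q0,.)→(q2,1,right)
state=q2 head=4 tape=....1[1]01   (q2,1)→(q2,.,stay)
state=q2 head=4 tape=....1[.]01   (q2,.)→(q0,1,stay)
state=q0 head=4 tape=....1[1]01   (q0,1)→(q0,0,stay)
state=q0 head=4 tape=....1[0]01   (q0,0)→(q1,.,left)
state=q1 head=3 tape=....[1].01   (q1,1)→(q0,.,right)
state=q0 head=4 tape=.....[.]01   (q0,.)→(q2,1,right)
state=q2 head=5 tape=.....1[0]1
At halt the head is at cell 5.

5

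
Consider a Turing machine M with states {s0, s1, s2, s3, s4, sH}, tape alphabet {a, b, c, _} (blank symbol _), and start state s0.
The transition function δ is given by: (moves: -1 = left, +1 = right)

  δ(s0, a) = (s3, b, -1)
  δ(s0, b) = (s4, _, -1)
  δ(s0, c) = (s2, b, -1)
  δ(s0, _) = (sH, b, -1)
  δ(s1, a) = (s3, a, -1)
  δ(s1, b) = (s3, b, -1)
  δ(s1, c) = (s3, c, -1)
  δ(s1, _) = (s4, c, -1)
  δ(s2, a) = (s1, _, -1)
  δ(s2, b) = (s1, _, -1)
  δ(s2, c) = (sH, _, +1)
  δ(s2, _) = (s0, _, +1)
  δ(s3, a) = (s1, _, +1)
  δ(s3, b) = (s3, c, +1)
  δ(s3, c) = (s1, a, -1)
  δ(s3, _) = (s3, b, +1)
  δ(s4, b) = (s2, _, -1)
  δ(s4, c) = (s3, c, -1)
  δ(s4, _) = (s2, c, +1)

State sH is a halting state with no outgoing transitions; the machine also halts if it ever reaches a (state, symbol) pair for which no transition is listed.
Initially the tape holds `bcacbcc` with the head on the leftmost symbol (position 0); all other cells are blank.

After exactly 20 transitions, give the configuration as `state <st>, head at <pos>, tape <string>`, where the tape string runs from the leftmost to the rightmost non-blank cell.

state s1, head at -2, tape baacaabcc

s0 | __[b]cacbcc   read b → write _, move -1, go to s4
s4 | _[_]_cacbcc   read _ → write c, move +1, go to s2
s2 | _c[_]cacbcc   read _ → write _, move +1, go to s0
s0 | _c_[c]acbcc   read c → write b, move -1, go to s2
s2 | _c[_]bacbcc   read _ → write _, move +1, go to s0
s0 | _c_[b]acbcc   read b → write _, move -1, go to s4
s4 | _c[_]_acbcc   read _ → write c, move +1, go to s2
s2 | _cc[_]acbcc   read _ → write _, move +1, go to s0
s0 | _cc_[a]cbcc   read a → write b, move -1, go to s3
s3 | _cc[_]bcbcc   read _ → write b, move +1, go to s3
s3 | _ccb[b]cbcc   read b → write c, move +1, go to s3
s3 | _ccbc[c]bcc   read c → write a, move -1, go to s1
s1 | _ccb[c]abcc   read c → write c, move -1, go to s3
s3 | _cc[b]cabcc   read b → write c, move +1, go to s3
s3 | _ccc[c]abcc   read c → write a, move -1, go to s1
s1 | _cc[c]aabcc   read c → write c, move -1, go to s3
s3 | _c[c]caabcc   read c → write a, move -1, go to s1
s1 | _[c]acaabcc   read c → write c, move -1, go to s3
s3 | [_]cacaabcc   read _ → write b, move +1, go to s3
s3 | b[c]acaabcc   read c → write a, move -1, go to s1
s1 | [b]aacaabcc
After 20 steps: state s1, head at -2, tape baacaabcc.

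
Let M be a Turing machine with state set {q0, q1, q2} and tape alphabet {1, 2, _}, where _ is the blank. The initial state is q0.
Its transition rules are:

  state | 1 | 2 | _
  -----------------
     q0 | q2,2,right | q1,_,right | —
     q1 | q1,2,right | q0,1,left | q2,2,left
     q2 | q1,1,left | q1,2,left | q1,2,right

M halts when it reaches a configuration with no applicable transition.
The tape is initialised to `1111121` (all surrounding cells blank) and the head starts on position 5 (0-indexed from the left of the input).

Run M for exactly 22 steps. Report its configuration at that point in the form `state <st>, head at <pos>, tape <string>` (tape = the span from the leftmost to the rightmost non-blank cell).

state q0, head at 5, tape 1112_2122

q0 | 11111[2]1__   read 2 → write _, move right, go to q1
q1 | 11111_[1]__   read 1 → write 2, move right, go to q1
q1 | 11111_2[_]_   read _ → write 2, move left, go to q2
q2 | 11111_[2]2_   read 2 → write 2, move left, go to q1
q1 | 11111[_]22_   read _ → write 2, move left, go to q2
q2 | 1111[1]222_   read 1 → write 1, move left, go to q1
q1 | 111[1]1222_   read 1 → write 2, move right, go to q1
q1 | 1112[1]222_   read 1 → write 2, move right, go to q1
q1 | 11122[2]22_   read 2 → write 1, move left, go to q0
q0 | 1112[2]122_   read 2 → write _, move right, go to q1
q1 | 1112_[1]22_   read 1 → write 2, move right, go to q1
q1 | 1112_2[2]2_   read 2 → write 1, move left, go to q0
q0 | 1112_[2]12_   read 2 → write _, move right, go to q1
q1 | 1112__[1]2_   read 1 → write 2, move right, go to q1
q1 | 1112__2[2]_   read 2 → write 1, move left, go to q0
q0 | 1112__[2]1_   read 2 → write _, move right, go to q1
q1 | 1112___[1]_   read 1 → write 2, move right, go to q1
q1 | 1112___2[_]   read _ → write 2, move left, go to q2
q2 | 1112___[2]2   read 2 → write 2, move left, go to q1
q1 | 1112__[_]22   read _ → write 2, move left, go to q2
q2 | 1112_[_]222   read _ → write 2, move right, go to q1
q1 | 1112_2[2]22   read 2 → write 1, move left, go to q0
q0 | 1112_[2]122
After 22 steps: state q0, head at 5, tape 1112_2122.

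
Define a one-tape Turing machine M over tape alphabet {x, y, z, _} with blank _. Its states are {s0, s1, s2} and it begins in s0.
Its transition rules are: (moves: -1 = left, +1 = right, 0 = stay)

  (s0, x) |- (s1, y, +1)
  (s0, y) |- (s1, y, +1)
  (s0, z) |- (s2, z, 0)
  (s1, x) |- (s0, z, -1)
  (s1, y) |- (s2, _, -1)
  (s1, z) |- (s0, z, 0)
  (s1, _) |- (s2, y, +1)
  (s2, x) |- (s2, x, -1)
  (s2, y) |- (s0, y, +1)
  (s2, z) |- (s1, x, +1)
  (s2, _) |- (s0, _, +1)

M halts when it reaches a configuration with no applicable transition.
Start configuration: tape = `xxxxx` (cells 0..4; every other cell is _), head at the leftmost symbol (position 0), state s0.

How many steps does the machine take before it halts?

s0 | [x]xxxx___   read x → write y, move +1, go to s1
s1 | y[x]xxx___   read x → write z, move -1, go to s0
s0 | [y]zxxx___   read y → write y, move +1, go to s1
s1 | y[z]xxx___   read z → write z, move 0, go to s0
s0 | y[z]xxx___   read z → write z, move 0, go to s2
s2 | y[z]xxx___   read z → write x, move +1, go to s1
s1 | yx[x]xx___   read x → write z, move -1, go to s0
s0 | y[x]zxx___   read x → write y, move +1, go to s1
s1 | yy[z]xx___   read z → write z, move 0, go to s0
s0 | yy[z]xx___   read z → write z, move 0, go to s2
s2 | yy[z]xx___   read z → write x, move +1, go to s1
s1 | yyx[x]x___   read x → write z, move -1, go to s0
s0 | yy[x]zx___   read x → write y, move +1, go to s1
s1 | yyy[z]x___   read z → write z, move 0, go to s0
s0 | yyy[z]x___   read z → write z, move 0, go to s2
s2 | yyy[z]x___   read z → write x, move +1, go to s1
s1 | yyyx[x]___   read x → write z, move -1, go to s0
s0 | yyy[x]z___   read x → write y, move +1, go to s1
s1 | yyyy[z]___   read z → write z, move 0, go to s0
s0 | yyyy[z]___   read z → write z, move 0, go to s2
s2 | yyyy[z]___   read z → write x, move +1, go to s1
s1 | yyyyx[_]__   read _ → write y, move +1, go to s2
s2 | yyyyxy[_]_   read _ → write _, move +1, go to s0
s0 | yyyyxy_[_]
M halts after 23 transitions.

23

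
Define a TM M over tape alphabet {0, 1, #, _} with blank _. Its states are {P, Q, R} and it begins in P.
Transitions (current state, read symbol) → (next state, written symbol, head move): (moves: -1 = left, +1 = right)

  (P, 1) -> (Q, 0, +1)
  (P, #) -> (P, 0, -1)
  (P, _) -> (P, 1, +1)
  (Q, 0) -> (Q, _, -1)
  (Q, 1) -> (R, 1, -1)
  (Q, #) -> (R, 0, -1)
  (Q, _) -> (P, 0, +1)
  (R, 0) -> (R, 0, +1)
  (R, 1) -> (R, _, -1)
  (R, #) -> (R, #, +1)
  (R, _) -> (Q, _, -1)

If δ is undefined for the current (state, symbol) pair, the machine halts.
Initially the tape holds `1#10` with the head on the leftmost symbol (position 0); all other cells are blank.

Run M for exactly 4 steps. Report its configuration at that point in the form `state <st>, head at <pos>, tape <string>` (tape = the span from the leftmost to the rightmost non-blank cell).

state R, head at 2, tape 0010

state=P head=0 tape=[1]#10   (P,1)→(Q,0,+1)
state=Q head=1 tape=0[#]10   (Q,#)→(R,0,-1)
state=R head=0 tape=[0]010   (R,0)→(R,0,+1)
state=R head=1 tape=0[0]10   (R,0)→(R,0,+1)
state=R head=2 tape=00[1]0
After 4 steps: state R, head at 2, tape 0010.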